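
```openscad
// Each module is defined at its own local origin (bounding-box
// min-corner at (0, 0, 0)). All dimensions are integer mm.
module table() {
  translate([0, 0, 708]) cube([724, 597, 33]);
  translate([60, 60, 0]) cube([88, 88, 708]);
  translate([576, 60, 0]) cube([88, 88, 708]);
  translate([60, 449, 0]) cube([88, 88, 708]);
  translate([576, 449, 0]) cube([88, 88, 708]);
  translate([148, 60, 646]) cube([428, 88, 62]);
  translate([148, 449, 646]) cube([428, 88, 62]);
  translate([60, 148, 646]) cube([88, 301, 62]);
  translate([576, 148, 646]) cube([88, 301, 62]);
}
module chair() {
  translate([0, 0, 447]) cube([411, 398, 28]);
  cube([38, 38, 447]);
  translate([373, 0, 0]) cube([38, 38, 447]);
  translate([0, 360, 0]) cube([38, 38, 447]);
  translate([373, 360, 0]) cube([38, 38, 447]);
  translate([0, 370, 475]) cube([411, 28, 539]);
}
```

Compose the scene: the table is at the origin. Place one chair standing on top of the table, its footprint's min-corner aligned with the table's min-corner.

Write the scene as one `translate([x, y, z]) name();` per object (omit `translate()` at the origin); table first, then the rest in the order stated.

table();
translate([0, 0, 741]) chair();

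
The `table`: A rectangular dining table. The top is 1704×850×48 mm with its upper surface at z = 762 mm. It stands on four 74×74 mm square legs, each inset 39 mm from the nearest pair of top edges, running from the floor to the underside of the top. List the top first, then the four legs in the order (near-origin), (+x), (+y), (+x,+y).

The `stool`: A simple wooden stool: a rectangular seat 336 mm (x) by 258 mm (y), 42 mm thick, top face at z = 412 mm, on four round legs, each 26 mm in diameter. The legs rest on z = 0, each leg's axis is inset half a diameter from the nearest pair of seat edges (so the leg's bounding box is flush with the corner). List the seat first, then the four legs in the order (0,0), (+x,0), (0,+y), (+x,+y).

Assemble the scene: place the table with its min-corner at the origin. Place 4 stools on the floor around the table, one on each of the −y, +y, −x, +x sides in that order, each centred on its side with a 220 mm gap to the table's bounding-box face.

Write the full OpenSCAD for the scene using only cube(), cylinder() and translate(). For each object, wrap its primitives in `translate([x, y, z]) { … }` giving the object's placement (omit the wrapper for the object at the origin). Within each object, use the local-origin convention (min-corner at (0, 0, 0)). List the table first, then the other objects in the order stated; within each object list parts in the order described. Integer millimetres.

translate([0, 0, 714]) cube([1704, 850, 48]);
translate([39, 39, 0]) cube([74, 74, 714]);
translate([1591, 39, 0]) cube([74, 74, 714]);
translate([39, 737, 0]) cube([74, 74, 714]);
translate([1591, 737, 0]) cube([74, 74, 714]);
translate([684, -478, 0]) {
  translate([0, 0, 370]) cube([336, 258, 42]);
  translate([13, 13, 0]) cylinder(h = 370, r = 13);
  translate([323, 13, 0]) cylinder(h = 370, r = 13);
  translate([13, 245, 0]) cylinder(h = 370, r = 13);
  translate([323, 245, 0]) cylinder(h = 370, r = 13);
}
translate([684, 1070, 0]) {
  translate([0, 0, 370]) cube([336, 258, 42]);
  translate([13, 13, 0]) cylinder(h = 370, r = 13);
  translate([323, 13, 0]) cylinder(h = 370, r = 13);
  translate([13, 245, 0]) cylinder(h = 370, r = 13);
  translate([323, 245, 0]) cylinder(h = 370, r = 13);
}
translate([-556, 296, 0]) {
  translate([0, 0, 370]) cube([336, 258, 42]);
  translate([13, 13, 0]) cylinder(h = 370, r = 13);
  translate([323, 13, 0]) cylinder(h = 370, r = 13);
  translate([13, 245, 0]) cylinder(h = 370, r = 13);
  translate([323, 245, 0]) cylinder(h = 370, r = 13);
}
translate([1924, 296, 0]) {
  translate([0, 0, 370]) cube([336, 258, 42]);
  translate([13, 13, 0]) cylinder(h = 370, r = 13);
  translate([323, 13, 0]) cylinder(h = 370, r = 13);
  translate([13, 245, 0]) cylinder(h = 370, r = 13);
  translate([323, 245, 0]) cylinder(h = 370, r = 13);
}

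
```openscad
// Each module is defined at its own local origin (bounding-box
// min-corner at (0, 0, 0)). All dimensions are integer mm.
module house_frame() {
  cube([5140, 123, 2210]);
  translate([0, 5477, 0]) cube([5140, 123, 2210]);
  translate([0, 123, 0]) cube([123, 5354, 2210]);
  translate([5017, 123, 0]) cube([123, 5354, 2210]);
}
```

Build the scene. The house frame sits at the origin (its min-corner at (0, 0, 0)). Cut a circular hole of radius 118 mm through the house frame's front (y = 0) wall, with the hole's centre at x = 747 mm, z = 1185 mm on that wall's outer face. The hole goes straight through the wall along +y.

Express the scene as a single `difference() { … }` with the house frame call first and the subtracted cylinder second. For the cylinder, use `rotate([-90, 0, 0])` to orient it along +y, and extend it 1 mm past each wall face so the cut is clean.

difference() {
  house_frame();
  translate([747, -1, 1185]) rotate([-90, 0, 0]) cylinder(h = 125, r = 118);
}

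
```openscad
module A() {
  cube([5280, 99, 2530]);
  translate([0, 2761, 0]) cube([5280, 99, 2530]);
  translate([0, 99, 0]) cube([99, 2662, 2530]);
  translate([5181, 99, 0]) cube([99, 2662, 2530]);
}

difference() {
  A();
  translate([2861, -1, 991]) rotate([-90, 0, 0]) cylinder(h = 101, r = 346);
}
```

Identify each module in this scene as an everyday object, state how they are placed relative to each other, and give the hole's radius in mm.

The subtracted cylinder has r = 346 mm.

A is a house frame. The house frame has a circular hole through its front wall. The hole's radius is 346 mm.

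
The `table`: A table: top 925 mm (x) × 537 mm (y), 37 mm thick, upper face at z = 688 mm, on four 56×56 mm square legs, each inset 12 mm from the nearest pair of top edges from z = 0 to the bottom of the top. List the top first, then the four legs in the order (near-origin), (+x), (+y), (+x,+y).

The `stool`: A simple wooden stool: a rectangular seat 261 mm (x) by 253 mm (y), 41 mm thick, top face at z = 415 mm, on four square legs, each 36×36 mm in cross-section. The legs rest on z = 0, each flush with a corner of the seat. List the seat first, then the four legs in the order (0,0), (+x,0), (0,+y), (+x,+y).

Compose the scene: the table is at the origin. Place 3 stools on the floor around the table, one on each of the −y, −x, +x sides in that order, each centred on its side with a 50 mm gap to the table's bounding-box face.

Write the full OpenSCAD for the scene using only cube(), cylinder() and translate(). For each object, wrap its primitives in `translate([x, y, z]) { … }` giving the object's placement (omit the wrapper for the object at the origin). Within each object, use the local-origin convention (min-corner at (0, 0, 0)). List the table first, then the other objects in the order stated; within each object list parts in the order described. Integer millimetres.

translate([0, 0, 651]) cube([925, 537, 37]);
translate([12, 12, 0]) cube([56, 56, 651]);
translate([857, 12, 0]) cube([56, 56, 651]);
translate([12, 469, 0]) cube([56, 56, 651]);
translate([857, 469, 0]) cube([56, 56, 651]);
translate([332, -303, 0]) {
  translate([0, 0, 374]) cube([261, 253, 41]);
  cube([36, 36, 374]);
  translate([225, 0, 0]) cube([36, 36, 374]);
  translate([0, 217, 0]) cube([36, 36, 374]);
  translate([225, 217, 0]) cube([36, 36, 374]);
}
translate([-311, 142, 0]) {
  translate([0, 0, 374]) cube([261, 253, 41]);
  cube([36, 36, 374]);
  translate([225, 0, 0]) cube([36, 36, 374]);
  translate([0, 217, 0]) cube([36, 36, 374]);
  translate([225, 217, 0]) cube([36, 36, 374]);
}
translate([975, 142, 0]) {
  translate([0, 0, 374]) cube([261, 253, 41]);
  cube([36, 36, 374]);
  translate([225, 0, 0]) cube([36, 36, 374]);
  translate([0, 217, 0]) cube([36, 36, 374]);
  translate([225, 217, 0]) cube([36, 36, 374]);
}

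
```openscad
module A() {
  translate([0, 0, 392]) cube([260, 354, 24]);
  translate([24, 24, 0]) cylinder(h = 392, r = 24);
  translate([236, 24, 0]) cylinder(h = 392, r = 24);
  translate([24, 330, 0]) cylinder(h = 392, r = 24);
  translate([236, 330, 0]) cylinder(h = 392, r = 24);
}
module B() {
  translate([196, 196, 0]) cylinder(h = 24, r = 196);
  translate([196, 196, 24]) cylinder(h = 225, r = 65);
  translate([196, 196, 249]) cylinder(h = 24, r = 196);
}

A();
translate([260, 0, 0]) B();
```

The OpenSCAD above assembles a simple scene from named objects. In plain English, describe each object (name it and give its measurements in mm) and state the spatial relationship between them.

A is a simple wooden stool: a rectangular seat 260 mm (x) by 354 mm (y), 24 mm thick, top face at z = 416 mm, on four round legs, each 48 mm in diameter. The legs rest on z = 0, each leg's axis is inset half a diameter from the nearest pair of seat edges (so the leg's bounding box is flush with the corner).

B is a spool: two coaxial disc flanges of radius 196 mm and thickness 24 mm, joined by a core cylinder of radius 65 mm and height 225 mm. The lower flange rests on z = 0 and the three cylinders share a vertical axis.

The spool is against the stool's +x side, with their −y faces flush.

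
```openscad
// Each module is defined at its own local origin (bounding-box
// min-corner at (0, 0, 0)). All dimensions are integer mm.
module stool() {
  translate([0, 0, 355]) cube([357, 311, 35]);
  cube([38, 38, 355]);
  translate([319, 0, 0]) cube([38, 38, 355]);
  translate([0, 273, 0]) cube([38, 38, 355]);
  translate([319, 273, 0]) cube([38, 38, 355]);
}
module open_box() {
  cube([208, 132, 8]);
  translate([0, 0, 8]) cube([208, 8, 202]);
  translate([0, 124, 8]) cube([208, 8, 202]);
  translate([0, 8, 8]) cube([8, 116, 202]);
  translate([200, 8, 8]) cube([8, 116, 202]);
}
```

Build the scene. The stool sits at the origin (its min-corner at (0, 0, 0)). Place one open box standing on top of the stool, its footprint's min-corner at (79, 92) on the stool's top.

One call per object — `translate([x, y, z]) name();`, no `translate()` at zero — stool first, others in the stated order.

stool();
translate([79, 92, 390]) open_box();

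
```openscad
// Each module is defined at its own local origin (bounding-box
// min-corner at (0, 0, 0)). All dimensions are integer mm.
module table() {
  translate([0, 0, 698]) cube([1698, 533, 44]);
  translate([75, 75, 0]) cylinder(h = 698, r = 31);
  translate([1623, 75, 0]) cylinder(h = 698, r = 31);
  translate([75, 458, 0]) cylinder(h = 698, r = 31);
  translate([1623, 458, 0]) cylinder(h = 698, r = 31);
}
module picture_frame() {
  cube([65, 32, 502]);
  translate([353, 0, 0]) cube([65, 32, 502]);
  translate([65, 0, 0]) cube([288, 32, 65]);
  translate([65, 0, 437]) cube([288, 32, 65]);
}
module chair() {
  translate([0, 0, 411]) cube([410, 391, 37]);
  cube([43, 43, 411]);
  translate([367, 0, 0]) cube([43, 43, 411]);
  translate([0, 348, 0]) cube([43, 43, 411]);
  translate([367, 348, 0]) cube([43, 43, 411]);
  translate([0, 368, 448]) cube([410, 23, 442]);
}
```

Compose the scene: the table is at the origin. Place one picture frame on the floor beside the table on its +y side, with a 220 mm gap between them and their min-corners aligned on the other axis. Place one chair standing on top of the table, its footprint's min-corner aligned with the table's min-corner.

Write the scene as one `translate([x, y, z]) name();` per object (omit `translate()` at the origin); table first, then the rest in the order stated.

table();
translate([0, 753, 0]) picture_frame();
translate([0, 0, 742]) chair();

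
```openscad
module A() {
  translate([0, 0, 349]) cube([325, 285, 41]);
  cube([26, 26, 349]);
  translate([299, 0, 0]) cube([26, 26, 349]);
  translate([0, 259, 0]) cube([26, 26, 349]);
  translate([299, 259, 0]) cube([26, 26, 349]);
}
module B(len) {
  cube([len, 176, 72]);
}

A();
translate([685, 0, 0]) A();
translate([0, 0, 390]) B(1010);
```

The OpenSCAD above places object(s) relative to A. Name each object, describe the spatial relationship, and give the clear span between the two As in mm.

Second stool starts at x = 685; first ends at x = 325; clear span = 685 − 325 = 360 mm.

A is a stool. B is a beam. A beam spans the tops of two stools. The clear span between the two stools is 360 mm.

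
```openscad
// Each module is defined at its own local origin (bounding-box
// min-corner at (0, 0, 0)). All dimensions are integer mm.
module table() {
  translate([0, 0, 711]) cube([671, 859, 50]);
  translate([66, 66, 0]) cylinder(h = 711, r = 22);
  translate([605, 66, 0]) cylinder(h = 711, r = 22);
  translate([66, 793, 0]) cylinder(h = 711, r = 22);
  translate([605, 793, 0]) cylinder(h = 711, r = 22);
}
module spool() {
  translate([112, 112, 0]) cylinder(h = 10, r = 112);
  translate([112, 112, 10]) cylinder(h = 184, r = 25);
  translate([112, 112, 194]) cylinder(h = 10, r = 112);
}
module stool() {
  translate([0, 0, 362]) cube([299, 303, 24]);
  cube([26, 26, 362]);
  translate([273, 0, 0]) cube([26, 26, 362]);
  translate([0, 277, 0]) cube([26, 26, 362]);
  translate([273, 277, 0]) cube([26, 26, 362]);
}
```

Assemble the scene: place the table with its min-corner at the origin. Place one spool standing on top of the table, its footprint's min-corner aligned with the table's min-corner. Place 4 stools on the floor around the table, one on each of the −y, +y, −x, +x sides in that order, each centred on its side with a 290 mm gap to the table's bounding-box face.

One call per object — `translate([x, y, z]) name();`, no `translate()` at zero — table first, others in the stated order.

table();
translate([0, 0, 761]) spool();
translate([186, -593, 0]) stool();
translate([186, 1149, 0]) stool();
translate([-589, 278, 0]) stool();
translate([961, 278, 0]) stool();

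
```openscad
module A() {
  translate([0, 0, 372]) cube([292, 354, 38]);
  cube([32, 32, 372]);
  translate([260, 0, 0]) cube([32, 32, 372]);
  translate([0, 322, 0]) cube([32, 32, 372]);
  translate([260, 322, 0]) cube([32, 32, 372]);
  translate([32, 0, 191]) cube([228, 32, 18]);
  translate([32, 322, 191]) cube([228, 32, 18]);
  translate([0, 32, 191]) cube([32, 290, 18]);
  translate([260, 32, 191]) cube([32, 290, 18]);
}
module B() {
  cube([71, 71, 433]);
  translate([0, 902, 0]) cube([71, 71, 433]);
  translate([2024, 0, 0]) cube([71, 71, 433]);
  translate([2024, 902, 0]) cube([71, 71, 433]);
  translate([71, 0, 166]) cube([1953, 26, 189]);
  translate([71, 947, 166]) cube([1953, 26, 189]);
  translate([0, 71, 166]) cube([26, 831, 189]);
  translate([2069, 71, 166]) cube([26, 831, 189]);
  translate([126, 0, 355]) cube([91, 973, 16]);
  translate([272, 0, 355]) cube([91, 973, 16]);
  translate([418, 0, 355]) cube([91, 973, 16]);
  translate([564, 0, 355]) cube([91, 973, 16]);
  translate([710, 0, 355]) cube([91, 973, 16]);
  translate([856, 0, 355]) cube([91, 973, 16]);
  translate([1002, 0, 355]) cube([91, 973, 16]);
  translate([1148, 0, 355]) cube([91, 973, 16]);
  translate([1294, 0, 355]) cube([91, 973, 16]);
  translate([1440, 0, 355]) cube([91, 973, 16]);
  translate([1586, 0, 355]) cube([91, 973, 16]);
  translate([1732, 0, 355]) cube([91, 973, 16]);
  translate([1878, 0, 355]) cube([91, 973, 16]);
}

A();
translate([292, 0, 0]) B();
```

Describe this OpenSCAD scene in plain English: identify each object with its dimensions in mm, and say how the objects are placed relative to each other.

A is a four-legged stool. The seat is 292×354 mm, 38 mm thick, top at z = 410 mm. It stands on four square legs, each 32×32 mm in cross-section, from z = 0 to the seat underside, each flush with a corner of the seat. Four stretchers, 32 mm wide and 18 mm tall, connect adjacent legs with their undersides at z = 191 mm, each running between the inner faces of the legs it joins and aligned with the legs' outer faces on the other axis.

B is a bed frame 2095 mm long (x) by 973 mm wide (y). Four 71×71 mm corner posts, 433 mm tall, at the corners of the footprint. Four rails of 26 mm thickness and 189 mm height run between adjacent posts with their undersides at z = 166 mm, their outer faces flush with the outside of the frame (the two x-running rails run between the posts' inner faces; the two y-running rails run between the posts' inner faces). 13 slats, each 91 mm wide (x) and 16 mm thick, lie across the top of the two x-running rails, running the full 973 mm width of the frame in y; the slats are evenly spaced along x between the inner faces of the end posts with equal gaps (rounded down to the nearest mm) at the −x end and between each pair — any rounding remainder accumulates at the +x end.

The bed frame is against the stool's +x side, with their −y faces flush.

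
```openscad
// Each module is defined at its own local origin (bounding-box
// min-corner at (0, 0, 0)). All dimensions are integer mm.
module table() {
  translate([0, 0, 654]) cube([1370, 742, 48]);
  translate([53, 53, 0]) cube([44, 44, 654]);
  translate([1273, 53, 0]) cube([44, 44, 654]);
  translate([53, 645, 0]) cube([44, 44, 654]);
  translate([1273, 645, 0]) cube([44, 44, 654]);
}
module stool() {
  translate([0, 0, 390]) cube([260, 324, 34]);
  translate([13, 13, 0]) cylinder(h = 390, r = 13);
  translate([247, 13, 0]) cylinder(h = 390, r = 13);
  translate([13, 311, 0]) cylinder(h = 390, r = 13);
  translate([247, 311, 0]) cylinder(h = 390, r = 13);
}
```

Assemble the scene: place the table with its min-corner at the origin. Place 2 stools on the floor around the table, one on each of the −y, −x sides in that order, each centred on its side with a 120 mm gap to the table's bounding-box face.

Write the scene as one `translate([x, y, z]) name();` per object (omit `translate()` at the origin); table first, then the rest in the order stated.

table();
translate([555, -444, 0]) stool();
translate([-380, 209, 0]) stool();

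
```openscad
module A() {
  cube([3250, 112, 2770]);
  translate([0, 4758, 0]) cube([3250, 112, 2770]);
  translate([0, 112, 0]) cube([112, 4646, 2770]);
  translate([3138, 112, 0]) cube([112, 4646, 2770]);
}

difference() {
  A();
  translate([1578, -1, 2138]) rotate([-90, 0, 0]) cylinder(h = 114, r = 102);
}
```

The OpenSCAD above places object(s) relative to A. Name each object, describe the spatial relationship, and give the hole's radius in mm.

The subtracted cylinder has r = 102 mm.

A is a house frame. The house frame has a circular hole through its front wall. The hole's radius is 102 mm.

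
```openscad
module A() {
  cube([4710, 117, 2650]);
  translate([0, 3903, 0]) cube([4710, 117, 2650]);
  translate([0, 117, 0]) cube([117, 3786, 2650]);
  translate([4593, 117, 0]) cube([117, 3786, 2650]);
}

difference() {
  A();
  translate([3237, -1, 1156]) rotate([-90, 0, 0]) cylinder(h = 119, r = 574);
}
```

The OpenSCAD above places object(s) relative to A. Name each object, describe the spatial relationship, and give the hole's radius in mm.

The subtracted cylinder has r = 574 mm.

A is a house frame. The house frame has a circular hole through its front wall. The hole's radius is 574 mm.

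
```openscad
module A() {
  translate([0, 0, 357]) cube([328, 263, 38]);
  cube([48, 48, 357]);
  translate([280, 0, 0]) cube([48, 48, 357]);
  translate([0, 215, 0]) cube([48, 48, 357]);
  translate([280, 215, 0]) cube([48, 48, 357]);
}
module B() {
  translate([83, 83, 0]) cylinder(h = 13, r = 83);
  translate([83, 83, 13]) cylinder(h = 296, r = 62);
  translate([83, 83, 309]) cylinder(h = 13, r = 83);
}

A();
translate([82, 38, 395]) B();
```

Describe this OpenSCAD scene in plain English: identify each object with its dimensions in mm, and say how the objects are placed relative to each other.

A is a four-legged stool. The seat is 328×263 mm, 38 mm thick, top at z = 395 mm. It stands on four square legs, each 48×48 mm in cross-section, from z = 0 to the seat underside, each flush with a corner of the seat.

B is a spool: two coaxial disc flanges of radius 83 mm and thickness 13 mm, joined by a core cylinder of radius 62 mm and height 296 mm. The lower flange rests on z = 0 and the three cylinders share a vertical axis.

The spool is on top of the stool.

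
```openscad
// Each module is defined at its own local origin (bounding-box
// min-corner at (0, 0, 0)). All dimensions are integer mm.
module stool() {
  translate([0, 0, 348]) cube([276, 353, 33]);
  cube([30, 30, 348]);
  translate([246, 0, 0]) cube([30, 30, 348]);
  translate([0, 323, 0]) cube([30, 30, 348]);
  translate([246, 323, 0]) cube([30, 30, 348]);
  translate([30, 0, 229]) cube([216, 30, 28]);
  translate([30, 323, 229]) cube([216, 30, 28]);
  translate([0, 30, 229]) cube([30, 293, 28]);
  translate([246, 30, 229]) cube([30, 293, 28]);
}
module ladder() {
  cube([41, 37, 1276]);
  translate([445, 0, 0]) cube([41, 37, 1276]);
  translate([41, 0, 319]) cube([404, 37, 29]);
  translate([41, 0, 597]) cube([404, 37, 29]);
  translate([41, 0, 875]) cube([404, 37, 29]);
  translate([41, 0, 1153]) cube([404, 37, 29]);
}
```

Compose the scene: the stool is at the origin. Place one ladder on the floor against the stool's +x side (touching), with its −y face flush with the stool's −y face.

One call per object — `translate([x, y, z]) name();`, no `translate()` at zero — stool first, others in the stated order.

stool();
translate([276, 0, 0]) ladder();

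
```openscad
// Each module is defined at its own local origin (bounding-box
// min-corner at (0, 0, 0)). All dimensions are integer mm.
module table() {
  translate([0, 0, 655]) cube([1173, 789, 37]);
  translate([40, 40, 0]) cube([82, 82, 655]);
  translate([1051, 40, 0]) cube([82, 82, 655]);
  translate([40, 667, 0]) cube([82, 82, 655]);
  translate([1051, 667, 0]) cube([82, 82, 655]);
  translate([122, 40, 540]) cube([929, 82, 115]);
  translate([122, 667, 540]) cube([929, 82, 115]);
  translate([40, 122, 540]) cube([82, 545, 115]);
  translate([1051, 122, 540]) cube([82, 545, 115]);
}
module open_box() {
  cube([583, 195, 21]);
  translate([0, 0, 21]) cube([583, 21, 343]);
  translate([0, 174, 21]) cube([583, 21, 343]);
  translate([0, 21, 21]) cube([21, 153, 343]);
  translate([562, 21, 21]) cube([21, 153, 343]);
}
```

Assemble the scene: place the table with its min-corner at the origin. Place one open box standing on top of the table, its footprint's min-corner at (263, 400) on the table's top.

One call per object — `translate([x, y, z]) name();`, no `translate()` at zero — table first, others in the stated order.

table();
translate([263, 400, 692]) open_box();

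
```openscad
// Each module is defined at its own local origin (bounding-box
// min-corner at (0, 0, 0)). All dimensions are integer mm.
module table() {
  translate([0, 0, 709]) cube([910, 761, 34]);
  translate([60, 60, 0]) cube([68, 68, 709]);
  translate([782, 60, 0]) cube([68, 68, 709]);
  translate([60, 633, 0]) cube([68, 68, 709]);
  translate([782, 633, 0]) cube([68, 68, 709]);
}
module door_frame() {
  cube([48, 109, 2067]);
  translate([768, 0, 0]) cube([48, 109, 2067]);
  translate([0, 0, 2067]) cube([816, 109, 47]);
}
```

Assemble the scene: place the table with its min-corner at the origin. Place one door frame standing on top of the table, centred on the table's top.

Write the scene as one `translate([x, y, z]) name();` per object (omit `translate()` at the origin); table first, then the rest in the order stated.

table();
translate([47, 326, 743]) door_frame();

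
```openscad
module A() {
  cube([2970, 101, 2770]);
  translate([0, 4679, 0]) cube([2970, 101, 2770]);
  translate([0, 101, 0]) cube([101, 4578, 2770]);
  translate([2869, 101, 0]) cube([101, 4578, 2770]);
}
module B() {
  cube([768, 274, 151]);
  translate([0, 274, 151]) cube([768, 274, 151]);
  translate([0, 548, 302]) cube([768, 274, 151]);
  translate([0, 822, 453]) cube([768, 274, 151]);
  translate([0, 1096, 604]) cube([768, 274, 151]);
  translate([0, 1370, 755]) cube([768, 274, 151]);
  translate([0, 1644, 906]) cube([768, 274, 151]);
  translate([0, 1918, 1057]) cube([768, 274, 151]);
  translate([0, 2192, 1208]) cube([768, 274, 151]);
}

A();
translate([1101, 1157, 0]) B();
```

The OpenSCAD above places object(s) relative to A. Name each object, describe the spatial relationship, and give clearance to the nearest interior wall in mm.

Clearances: x = 1000, y = 1056; minimum 1000 mm.

A is a house frame. B is a staircase. The staircase sits inside the house frame, centred. The clearance to the nearest interior wall is 1000 mm.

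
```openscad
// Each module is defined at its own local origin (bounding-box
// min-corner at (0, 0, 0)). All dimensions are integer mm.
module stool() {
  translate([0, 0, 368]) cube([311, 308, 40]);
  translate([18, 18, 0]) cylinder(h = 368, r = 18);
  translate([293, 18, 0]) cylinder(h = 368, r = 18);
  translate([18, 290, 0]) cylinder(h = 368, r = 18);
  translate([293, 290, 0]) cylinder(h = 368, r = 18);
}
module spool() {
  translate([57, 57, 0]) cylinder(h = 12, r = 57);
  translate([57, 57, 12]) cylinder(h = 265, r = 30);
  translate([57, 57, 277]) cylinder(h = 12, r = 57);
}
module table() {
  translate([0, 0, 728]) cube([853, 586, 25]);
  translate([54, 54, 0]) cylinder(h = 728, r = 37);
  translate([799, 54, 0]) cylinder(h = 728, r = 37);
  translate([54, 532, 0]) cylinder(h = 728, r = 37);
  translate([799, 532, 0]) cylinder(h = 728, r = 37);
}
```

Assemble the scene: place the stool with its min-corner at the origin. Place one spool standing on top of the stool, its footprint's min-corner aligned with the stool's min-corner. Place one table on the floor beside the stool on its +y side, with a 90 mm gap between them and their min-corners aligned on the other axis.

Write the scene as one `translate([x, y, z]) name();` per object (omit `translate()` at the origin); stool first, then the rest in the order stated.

stool();
translate([0, 0, 408]) spool();
translate([0, 398, 0]) table();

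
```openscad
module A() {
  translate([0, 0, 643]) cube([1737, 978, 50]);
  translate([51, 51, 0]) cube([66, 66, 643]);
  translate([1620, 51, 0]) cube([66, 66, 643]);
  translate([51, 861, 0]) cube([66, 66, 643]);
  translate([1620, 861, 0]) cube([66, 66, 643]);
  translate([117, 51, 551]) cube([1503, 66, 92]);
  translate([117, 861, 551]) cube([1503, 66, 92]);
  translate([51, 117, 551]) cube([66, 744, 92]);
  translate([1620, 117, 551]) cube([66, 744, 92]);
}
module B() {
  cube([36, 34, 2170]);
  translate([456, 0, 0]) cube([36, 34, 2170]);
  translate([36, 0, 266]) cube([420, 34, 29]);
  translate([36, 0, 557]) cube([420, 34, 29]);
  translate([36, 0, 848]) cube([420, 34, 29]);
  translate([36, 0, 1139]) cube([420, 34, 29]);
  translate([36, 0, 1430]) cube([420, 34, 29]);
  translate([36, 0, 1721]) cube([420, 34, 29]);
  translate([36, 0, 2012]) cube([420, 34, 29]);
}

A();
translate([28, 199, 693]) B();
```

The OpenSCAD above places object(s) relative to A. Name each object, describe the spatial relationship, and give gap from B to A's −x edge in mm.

The ladder's min-x is at 28; the table's min-x is 0; gap = 28 mm.

A is a table. B is a ladder. The ladder is on top of the table. The gap from the ladder to the table's −x edge is 28 mm.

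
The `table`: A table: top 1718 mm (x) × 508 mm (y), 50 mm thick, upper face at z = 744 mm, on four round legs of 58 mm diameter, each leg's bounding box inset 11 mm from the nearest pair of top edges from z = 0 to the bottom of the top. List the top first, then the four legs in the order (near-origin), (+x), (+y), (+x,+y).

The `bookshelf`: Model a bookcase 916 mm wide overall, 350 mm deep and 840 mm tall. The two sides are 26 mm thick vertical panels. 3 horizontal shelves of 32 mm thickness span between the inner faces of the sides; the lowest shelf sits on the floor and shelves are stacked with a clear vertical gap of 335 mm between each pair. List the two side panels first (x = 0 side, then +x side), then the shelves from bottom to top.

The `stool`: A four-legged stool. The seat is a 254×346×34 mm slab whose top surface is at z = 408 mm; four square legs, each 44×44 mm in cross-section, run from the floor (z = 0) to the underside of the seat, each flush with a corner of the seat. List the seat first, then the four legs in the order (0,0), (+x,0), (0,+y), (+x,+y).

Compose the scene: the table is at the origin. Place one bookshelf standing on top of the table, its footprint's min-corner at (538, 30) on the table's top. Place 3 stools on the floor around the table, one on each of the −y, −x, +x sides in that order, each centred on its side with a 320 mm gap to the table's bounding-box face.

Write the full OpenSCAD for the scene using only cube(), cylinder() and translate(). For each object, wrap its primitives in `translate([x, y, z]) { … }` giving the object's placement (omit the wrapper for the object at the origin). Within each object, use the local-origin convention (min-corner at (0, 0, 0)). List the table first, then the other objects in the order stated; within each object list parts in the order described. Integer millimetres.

translate([0, 0, 694]) cube([1718, 508, 50]);
translate([40, 40, 0]) cylinder(h = 694, r = 29);
translate([1678, 40, 0]) cylinder(h = 694, r = 29);
translate([40, 468, 0]) cylinder(h = 694, r = 29);
translate([1678, 468, 0]) cylinder(h = 694, r = 29);
translate([538, 30, 744]) {
  cube([26, 350, 840]);
  translate([890, 0, 0]) cube([26, 350, 840]);
  translate([26, 0, 0]) cube([864, 350, 32]);
  translate([26, 0, 367]) cube([864, 350, 32]);
  translate([26, 0, 734]) cube([864, 350, 32]);
}
translate([732, -666, 0]) {
  translate([0, 0, 374]) cube([254, 346, 34]);
  cube([44, 44, 374]);
  translate([210, 0, 0]) cube([44, 44, 374]);
  translate([0, 302, 0]) cube([44, 44, 374]);
  translate([210, 302, 0]) cube([44, 44, 374]);
}
translate([-574, 81, 0]) {
  translate([0, 0, 374]) cube([254, 346, 34]);
  cube([44, 44, 374]);
  translate([210, 0, 0]) cube([44, 44, 374]);
  translate([0, 302, 0]) cube([44, 44, 374]);
  translate([210, 302, 0]) cube([44, 44, 374]);
}
translate([2038, 81, 0]) {
  translate([0, 0, 374]) cube([254, 346, 34]);
  cube([44, 44, 374]);
  translate([210, 0, 0]) cube([44, 44, 374]);
  translate([0, 302, 0]) cube([44, 44, 374]);
  translate([210, 302, 0]) cube([44, 44, 374]);
}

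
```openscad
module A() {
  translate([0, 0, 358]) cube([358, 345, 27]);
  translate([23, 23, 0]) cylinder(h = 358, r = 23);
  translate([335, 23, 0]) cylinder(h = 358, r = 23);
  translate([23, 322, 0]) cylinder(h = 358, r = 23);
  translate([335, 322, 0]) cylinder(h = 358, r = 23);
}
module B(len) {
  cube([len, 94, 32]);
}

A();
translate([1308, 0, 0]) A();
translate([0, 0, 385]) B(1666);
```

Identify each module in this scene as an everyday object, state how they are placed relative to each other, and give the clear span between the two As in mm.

A is a stool. B is a beam. A beam spans the tops of two stools. The clear span between the two stools is 950 mm.

Second stool starts at x = 1308; first ends at x = 358; clear span = 1308 − 358 = 950 mm.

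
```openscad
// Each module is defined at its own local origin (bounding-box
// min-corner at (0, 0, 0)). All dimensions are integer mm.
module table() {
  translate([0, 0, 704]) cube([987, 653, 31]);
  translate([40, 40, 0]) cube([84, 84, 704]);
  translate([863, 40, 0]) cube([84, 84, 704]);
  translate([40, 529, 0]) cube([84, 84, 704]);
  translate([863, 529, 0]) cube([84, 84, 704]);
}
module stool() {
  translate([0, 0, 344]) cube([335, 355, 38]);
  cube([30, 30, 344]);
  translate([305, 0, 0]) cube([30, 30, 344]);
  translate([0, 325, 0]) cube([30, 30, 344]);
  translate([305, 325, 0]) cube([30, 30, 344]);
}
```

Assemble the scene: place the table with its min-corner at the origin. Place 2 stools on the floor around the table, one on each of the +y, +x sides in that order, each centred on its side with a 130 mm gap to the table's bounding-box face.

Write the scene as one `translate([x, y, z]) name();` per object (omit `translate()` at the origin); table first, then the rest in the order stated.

table();
translate([326, 783, 0]) stool();
translate([1117, 149, 0]) stool();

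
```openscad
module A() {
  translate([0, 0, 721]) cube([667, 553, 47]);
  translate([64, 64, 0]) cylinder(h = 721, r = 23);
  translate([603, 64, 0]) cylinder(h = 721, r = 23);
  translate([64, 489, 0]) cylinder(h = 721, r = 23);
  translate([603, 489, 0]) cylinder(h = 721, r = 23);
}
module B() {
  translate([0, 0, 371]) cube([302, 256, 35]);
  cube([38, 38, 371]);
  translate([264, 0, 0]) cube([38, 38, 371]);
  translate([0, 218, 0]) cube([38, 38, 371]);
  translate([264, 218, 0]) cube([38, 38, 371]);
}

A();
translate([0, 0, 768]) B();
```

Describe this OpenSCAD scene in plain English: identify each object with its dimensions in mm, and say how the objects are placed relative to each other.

A is a table: top 667 mm (x) × 553 mm (y), 47 mm thick, upper face at z = 768 mm, on four round legs of 46 mm diameter, each leg's bounding box inset 41 mm from the nearest pair of top edges, running from z = 0 to the bottom of the top.

B is a four-legged stool. The seat is 302×256 mm, 35 mm thick, top at z = 406 mm. It stands on four square legs, each 38×38 mm in cross-section, from z = 0 to the seat underside, each flush with a corner of the seat.

The stool is on top of the table.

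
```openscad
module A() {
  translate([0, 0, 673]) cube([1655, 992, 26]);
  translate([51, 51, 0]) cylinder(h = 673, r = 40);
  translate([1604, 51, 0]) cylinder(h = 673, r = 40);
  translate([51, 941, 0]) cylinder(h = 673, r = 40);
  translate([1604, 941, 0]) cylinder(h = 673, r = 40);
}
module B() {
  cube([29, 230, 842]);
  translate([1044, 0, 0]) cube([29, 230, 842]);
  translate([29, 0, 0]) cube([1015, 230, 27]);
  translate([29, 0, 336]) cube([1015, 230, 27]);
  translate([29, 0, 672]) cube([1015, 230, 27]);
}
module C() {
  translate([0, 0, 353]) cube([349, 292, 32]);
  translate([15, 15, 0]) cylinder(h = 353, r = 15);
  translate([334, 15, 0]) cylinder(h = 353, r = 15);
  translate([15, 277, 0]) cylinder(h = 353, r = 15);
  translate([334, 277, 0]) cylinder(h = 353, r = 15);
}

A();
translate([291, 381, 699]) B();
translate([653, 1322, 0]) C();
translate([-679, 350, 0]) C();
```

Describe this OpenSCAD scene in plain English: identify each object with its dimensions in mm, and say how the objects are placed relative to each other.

A is a rectangular dining table. The top is 1655×992×26 mm with its upper surface at z = 699 mm. It stands on four round legs of 80 mm diameter, each leg's bounding box inset 11 mm from the nearest pair of top edges, running from the floor to the underside of the top.

B is a bookshelf 1073 mm wide overall, 230 mm deep and 842 mm tall. The two sides are 29 mm thick vertical panels. 3 horizontal shelves of 27 mm thickness span between the inner faces of the sides; the lowest shelf sits on the floor and shelves are stacked with a clear vertical gap of 309 mm between each pair.

C is a simple wooden stool: a rectangular seat 349 mm (x) by 292 mm (y), 32 mm thick, top face at z = 385 mm, on four round legs, each 30 mm in diameter. The legs rest on z = 0, each leg's axis is inset half a diameter from the nearest pair of seat edges (so the leg's bounding box is flush with the corner).

The bookshelf is on top of the table, centred. Two stools sit around the table at the +y, −x sides.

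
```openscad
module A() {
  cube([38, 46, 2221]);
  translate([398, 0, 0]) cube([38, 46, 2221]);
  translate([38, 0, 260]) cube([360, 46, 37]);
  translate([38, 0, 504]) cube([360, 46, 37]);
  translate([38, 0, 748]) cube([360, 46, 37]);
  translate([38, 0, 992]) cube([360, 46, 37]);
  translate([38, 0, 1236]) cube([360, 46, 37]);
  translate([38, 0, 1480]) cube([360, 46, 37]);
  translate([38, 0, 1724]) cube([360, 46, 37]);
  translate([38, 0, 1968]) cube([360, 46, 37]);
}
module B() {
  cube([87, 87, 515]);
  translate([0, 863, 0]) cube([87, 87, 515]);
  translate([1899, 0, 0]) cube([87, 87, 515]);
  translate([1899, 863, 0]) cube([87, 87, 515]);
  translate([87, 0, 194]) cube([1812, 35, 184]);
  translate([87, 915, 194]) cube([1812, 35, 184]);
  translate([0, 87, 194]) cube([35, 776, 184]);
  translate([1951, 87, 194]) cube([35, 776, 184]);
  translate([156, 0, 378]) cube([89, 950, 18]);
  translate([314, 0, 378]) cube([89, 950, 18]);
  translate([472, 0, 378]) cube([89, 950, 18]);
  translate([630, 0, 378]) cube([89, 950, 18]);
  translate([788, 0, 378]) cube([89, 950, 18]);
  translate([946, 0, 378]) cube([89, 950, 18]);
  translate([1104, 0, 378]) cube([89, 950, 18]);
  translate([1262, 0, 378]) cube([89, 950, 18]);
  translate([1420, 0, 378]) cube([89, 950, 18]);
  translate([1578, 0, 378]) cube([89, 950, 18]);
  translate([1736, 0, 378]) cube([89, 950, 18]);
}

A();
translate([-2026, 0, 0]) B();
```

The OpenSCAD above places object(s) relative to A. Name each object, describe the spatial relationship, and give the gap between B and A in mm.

A is a ladder. B is a bed frame. The bed frame is on the floor beside the ladder on its −x side. The gap between the bed frame and the ladder is 40 mm.

The bed frame's nearest face is 40 mm from the ladder's −x face.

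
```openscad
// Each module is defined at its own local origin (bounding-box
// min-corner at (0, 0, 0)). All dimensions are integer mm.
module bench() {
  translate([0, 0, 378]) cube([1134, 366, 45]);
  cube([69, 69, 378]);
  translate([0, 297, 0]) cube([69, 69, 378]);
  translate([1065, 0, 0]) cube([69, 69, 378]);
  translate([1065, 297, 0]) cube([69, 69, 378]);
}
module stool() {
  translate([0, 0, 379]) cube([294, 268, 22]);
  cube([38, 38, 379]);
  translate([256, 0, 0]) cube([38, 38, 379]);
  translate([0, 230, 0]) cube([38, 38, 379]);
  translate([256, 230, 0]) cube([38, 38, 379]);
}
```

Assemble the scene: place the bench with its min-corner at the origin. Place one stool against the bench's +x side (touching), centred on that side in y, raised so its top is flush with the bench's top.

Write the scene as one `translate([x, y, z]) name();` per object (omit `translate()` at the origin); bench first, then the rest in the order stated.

bench();
translate([1134, 49, 22]) stool();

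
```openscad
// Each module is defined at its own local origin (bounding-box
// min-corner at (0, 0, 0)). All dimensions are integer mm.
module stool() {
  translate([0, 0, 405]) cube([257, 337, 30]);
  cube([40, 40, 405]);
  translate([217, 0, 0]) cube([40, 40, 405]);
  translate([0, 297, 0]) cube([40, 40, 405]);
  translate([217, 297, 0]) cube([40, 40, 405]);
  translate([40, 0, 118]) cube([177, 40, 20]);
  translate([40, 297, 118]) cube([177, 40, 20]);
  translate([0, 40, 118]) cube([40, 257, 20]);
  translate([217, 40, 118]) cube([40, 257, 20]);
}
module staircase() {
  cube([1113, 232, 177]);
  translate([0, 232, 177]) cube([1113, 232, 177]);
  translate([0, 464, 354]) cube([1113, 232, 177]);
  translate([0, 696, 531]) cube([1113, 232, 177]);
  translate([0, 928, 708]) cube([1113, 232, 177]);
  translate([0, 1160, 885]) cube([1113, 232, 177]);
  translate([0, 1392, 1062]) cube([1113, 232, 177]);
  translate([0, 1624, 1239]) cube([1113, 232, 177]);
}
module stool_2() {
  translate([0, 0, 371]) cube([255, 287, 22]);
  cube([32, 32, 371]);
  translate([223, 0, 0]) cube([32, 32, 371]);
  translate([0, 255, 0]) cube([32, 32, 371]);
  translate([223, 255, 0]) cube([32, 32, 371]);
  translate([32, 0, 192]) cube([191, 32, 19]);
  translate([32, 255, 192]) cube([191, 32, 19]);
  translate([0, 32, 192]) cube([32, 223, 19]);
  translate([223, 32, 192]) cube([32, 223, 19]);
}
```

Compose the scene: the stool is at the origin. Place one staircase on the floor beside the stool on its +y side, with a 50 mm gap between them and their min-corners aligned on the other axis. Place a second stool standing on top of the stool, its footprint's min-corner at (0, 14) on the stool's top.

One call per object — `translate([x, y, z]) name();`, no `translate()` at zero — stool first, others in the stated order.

stool();
translate([0, 387, 0]) staircase();
translate([0, 14, 435]) stool_2();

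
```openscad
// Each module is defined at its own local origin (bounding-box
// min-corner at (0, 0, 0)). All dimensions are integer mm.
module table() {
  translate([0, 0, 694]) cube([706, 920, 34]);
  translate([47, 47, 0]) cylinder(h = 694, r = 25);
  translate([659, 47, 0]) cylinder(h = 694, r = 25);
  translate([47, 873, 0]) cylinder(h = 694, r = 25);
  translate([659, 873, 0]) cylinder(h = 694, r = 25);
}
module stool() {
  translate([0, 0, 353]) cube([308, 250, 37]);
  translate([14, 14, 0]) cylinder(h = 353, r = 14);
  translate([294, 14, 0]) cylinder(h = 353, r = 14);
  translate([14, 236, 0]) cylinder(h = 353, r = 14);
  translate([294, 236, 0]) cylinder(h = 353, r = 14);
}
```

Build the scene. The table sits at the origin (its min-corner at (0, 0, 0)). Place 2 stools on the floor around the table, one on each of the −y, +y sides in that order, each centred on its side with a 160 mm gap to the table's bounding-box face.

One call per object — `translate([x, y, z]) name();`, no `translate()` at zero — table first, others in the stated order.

table();
translate([199, -410, 0]) stool();
translate([199, 1080, 0]) stool();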